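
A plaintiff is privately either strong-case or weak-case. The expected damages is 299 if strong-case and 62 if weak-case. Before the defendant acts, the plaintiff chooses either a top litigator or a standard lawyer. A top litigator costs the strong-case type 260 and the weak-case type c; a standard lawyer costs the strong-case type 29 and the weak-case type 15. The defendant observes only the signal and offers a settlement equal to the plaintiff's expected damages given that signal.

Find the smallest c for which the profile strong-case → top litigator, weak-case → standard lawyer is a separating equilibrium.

252

Under separation: top litigator → strong-case (pays 299); standard lawyer → weak-case (pays 62).
Strong-case: 299 − 260 = 39 ≥ 62 − 29 = 33. Holds regardless of c. ✓
Weak-case: 62 − 15 ≥ 299 − c, so c ≥ 299 − 47 = 252.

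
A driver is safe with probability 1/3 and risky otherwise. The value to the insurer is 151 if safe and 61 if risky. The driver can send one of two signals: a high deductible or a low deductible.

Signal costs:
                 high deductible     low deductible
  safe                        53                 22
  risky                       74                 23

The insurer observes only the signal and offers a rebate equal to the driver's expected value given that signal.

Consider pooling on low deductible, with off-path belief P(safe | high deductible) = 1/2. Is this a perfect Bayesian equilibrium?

Yes

At the pooled signal (low deductible) the insurer holds the prior 1/3 and pays 1/3·151 + 2/3·61 = 91. Off-path (high deductible) belief 1/2 gives 1/2·151 + 1/2·61 = 106.
Safe: low deductible gives 91 − 22 = 69; high deductible gives 106 − 53 = 53. Stays. ✓
Risky: low deductible gives 91 − 23 = 68; high deductible gives 106 − 74 = 32. Stays. ✓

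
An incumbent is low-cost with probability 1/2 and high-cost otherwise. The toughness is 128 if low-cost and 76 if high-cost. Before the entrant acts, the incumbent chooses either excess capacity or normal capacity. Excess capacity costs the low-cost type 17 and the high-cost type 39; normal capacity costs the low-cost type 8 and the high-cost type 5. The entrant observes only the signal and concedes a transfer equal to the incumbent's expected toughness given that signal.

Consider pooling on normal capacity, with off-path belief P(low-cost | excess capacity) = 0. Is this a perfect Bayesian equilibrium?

On the equilibrium path (normal capacity) the entrant holds the prior 1/2 and pays 1/2·128 + 1/2·76 = 102. Off-path (excess capacity) belief 0 gives 0·128 + 1·76 = 76.
Low-cost: normal capacity gives 102 − 8 = 94; excess capacity gives 76 − 17 = 59. Stays. ✓
High-cost: normal capacity gives 102 − 5 = 97; excess capacity gives 76 − 39 = 37. Stays. ✓
Beliefs are Bayes-consistent on-path and both types best-respond.

Yes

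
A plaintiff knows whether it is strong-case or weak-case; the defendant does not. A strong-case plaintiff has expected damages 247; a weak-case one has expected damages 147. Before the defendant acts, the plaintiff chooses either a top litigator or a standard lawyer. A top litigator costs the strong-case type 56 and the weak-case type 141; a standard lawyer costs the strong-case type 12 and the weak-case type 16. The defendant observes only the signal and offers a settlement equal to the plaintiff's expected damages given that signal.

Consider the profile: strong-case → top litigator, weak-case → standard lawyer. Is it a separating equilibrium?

Yes

If types separate, top litigator earns payment 247 and standard lawyer earns 147.
Strong-case: top litigator gives 247 − 56 = 191; standard lawyer gives 147 − 12 = 135. No deviation. ✓
Weak-case: standard lawyer gives 147 − 16 = 131; top litigator gives 247 − 141 = 106. No deviation. ✓
Neither type gains from mimicking the other.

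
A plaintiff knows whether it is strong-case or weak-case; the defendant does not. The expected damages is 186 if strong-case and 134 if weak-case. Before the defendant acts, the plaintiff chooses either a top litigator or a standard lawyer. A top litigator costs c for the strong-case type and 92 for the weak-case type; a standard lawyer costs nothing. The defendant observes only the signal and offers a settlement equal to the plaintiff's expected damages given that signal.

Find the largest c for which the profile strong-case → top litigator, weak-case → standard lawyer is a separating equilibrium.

Under separation: top litigator → strong-case (pays 186); standard lawyer → weak-case (pays 134).
Weak-case: 134 − 0 = 134 ≥ 186 − 92 = 94. Holds regardless of c. ✓
Strong-case: 186 − c ≥ 134 − 0, so c ≤ 186 − 134 = 52.

52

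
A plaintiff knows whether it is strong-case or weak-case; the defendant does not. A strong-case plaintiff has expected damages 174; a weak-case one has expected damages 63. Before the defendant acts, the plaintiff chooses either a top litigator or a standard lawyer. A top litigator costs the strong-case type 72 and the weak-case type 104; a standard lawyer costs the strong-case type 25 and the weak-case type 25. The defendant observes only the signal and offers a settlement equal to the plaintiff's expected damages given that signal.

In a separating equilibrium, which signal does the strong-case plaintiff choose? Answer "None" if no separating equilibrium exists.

Try strong-case → top litigator, weak-case → standard lawyer:
  If types separate, top litigator earns payment 174 and standard lawyer earns 63.
  Strong-case: top litigator gives 174 − 72 = 102; standard lawyer gives 63 − 25 = 38. No deviation. ✓
  Weak-case: standard lawyer gives 63 − 25 = 38; top litigator gives 174 − 104 = 70. Would deviate. ✗
Try strong-case → standard lawyer, weak-case → top litigator:
  If types separate, standard lawyer earns payment 174 and top litigator earns 63.
  Strong-case: standard lawyer gives 174 − 25 = 149; top litigator gives 63 − 72 = -9. No deviation. ✓
  Weak-case: top litigator gives 63 − 104 = -41; standard lawyer gives 174 − 25 = 149. Would deviate. ✗
Neither assignment is incentive-compatible.

None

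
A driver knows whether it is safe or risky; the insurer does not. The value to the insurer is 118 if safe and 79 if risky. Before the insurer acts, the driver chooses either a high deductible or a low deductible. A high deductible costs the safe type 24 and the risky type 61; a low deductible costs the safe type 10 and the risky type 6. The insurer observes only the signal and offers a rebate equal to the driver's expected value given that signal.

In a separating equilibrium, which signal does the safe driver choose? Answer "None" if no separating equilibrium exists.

Try safe → high deductible, risky → low deductible:
  If types separate, high deductible earns payment 118 and low deductible earns 79.
  Safe: high deductible gives 118 − 24 = 94; low deductible gives 79 − 10 = 69. No deviation. ✓
  Risky: low deductible gives 79 − 6 = 73; high deductible gives 118 − 61 = 57. No deviation. ✓
Both hold — the safe type sends high deductible.

high deductible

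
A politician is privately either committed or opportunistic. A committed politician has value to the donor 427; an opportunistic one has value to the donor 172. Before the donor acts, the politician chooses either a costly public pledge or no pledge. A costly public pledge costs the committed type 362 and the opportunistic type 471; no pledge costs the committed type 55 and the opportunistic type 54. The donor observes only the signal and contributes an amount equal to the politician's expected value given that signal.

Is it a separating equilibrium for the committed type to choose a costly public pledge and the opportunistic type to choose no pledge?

If types separate, pledge earns payment 427 and no pledge earns 172.
Committed: pledge gives 427 − 362 = 65; no pledge gives 172 − 55 = 117. Would deviate. ✗
Opportunistic: no pledge gives 172 − 54 = 118; pledge gives 427 − 471 = -44. No deviation. ✓

No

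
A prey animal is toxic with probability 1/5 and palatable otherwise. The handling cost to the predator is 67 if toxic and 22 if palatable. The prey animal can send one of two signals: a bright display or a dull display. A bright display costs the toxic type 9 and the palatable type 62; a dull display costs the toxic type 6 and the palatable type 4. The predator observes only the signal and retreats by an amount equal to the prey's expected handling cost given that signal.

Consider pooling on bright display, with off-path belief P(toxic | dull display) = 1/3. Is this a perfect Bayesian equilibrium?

At the pooled signal (bright display) the predator holds the prior 1/5 and pays 1/5·67 + 4/5·22 = 31. Off-path (dull display) belief 1/3 gives 1/3·67 + 2/3·22 = 37.
Toxic: bright display gives 31 − 9 = 22; dull display gives 37 − 6 = 31. Deviates. ✗
Palatable: bright display gives 31 − 62 = -31; dull display gives 37 − 4 = 33. Deviates. ✗

No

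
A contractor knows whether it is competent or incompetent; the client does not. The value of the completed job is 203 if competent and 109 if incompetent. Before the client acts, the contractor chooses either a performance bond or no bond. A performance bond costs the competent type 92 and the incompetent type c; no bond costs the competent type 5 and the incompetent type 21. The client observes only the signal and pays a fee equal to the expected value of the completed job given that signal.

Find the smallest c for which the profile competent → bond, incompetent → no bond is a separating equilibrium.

Under separation: bond → competent (pays 203); no bond → incompetent (pays 109).
Competent: 203 − 92 = 111 ≥ 109 − 5 = 104. Holds regardless of c. ✓
Incompetent: 109 − 21 ≥ 203 − c, so c ≥ 203 − 88 = 115.

115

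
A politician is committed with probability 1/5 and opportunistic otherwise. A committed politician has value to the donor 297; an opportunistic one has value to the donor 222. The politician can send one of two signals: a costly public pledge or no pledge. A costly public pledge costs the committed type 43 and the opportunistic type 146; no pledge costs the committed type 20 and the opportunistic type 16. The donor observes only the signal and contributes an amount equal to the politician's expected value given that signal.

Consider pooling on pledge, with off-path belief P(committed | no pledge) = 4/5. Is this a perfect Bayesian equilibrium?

No

On the equilibrium path (pledge) the donor holds the prior 1/5 and pays 1/5·297 + 4/5·222 = 237. Off-path (no pledge) belief 4/5 gives 4/5·297 + 1/5·222 = 282.
Committed: pledge gives 237 − 43 = 194; no pledge gives 282 − 20 = 262. Deviates. ✗
Opportunistic: pledge gives 237 − 146 = 91; no pledge gives 282 − 16 = 266. Deviates. ✗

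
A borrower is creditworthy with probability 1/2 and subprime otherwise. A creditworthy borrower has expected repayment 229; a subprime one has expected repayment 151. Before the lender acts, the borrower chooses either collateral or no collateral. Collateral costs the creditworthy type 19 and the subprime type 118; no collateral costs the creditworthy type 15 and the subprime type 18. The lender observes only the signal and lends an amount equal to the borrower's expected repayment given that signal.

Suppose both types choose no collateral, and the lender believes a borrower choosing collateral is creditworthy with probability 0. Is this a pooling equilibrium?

Yes

On the equilibrium path (no collateral) the lender holds the prior 1/2 and pays 1/2·229 + 1/2·151 = 190. Off-path (collateral) belief 0 gives 0·229 + 1·151 = 151.
Creditworthy: no collateral gives 190 − 15 = 175; collateral gives 151 − 19 = 132. Stays. ✓
Subprime: no collateral gives 190 − 18 = 172; collateral gives 151 − 118 = 33. Stays. ✓
Beliefs are Bayes-consistent on-path and both types best-respond.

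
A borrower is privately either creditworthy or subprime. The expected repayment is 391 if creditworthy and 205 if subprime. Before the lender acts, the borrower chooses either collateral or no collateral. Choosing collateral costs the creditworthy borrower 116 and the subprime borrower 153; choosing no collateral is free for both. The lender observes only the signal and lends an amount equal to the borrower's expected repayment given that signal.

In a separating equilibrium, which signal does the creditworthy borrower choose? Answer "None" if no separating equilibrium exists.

None

Try creditworthy → collateral, subprime → no collateral:
  Under separation the lender infers type exactly: collateral → creditworthy (pays 391), no collateral → subprime (pays 205).
  Creditworthy: collateral gives 391 − 116 = 275; no collateral gives 205 − 0 = 205. No deviation. ✓
  Subprime: no collateral gives 205 − 0 = 205; collateral gives 391 − 153 = 238. Would deviate. ✗
Try creditworthy → no collateral, subprime → collateral:
  Under separation the lender infers type exactly: no collateral → creditworthy (pays 391), collateral → subprime (pays 205).
  Creditworthy: no collateral gives 391 − 0 = 391; collateral gives 205 − 116 = 89. No deviation. ✓
  Subprime: collateral gives 205 − 153 = 52; no collateral gives 391 − 0 = 391. Would deviate. ✗
Neither assignment is incentive-compatible.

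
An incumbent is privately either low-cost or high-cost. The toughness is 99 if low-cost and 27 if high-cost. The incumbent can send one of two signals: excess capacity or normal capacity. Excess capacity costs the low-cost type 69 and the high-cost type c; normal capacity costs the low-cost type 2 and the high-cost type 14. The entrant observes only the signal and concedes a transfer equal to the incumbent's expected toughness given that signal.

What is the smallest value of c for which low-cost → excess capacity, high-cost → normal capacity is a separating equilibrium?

86

Under separation: excess capacity → low-cost (pays 99); normal capacity → high-cost (pays 27).
Low-cost: 99 − 69 = 30 ≥ 27 − 2 = 25. Holds regardless of c. ✓
High-cost: 27 − 14 ≥ 99 − c, so c ≥ 99 − 13 = 86.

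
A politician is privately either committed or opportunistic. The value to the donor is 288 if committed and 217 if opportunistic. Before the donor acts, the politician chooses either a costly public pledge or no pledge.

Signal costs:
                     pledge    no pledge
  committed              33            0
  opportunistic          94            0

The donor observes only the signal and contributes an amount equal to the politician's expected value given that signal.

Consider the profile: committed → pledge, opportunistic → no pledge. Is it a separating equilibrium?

Yes

If types separate, pledge earns payment 288 and no pledge earns 217.
Committed: pledge gives 288 − 33 = 255; no pledge gives 217 − 0 = 217. No deviation. ✓
Opportunistic: no pledge gives 217 − 0 = 217; pledge gives 288 − 94 = 194. No deviation. ✓
Neither type gains from mimicking the other.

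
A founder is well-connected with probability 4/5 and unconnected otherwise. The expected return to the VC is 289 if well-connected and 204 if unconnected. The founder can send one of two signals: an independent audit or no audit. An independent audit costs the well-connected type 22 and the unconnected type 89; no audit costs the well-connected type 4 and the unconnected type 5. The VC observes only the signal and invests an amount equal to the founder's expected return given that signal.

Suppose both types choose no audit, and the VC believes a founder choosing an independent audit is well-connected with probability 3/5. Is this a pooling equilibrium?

Yes

On the equilibrium path (no audit) the VC holds the prior 4/5 and pays 4/5·289 + 1/5·204 = 272. Off-path (audit) belief 3/5 gives 3/5·289 + 2/5·204 = 255.
Well-connected: no audit gives 272 − 4 = 268; audit gives 255 − 22 = 233. Stays. ✓
Unconnected: no audit gives 272 − 5 = 267; audit gives 255 − 89 = 166. Stays. ✓
Beliefs are Bayes-consistent on-path and both types best-respond.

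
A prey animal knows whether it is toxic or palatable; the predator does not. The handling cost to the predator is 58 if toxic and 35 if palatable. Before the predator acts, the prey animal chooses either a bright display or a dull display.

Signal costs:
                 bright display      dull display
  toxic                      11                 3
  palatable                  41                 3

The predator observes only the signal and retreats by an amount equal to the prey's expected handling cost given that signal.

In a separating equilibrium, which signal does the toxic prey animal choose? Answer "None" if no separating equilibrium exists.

Try toxic → bright display, palatable → dull display:
  If types separate, bright display earns payment 58 and dull display earns 35.
  Toxic: bright display gives 58 − 11 = 47; dull display gives 35 − 3 = 32. No deviation. ✓
  Palatable: dull display gives 35 − 3 = 32; bright display gives 58 − 41 = 17. No deviation. ✓
Both hold — the toxic type sends bright display.

bright display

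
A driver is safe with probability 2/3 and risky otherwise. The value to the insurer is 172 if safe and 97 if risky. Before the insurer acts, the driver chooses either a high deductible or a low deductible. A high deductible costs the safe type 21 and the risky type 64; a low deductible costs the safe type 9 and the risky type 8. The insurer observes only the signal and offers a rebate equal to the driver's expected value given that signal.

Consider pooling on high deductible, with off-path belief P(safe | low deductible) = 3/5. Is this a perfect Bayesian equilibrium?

On the equilibrium path (high deductible) the insurer holds the prior 2/3 and pays 2/3·172 + 1/3·97 = 147. Off-path (low deductible) belief 3/5 gives 3/5·172 + 2/5·97 = 142.
Safe: high deductible gives 147 − 21 = 126; low deductible gives 142 − 9 = 133. Deviates. ✗
Risky: high deductible gives 147 − 64 = 83; low deductible gives 142 − 8 = 134. Deviates. ✗

No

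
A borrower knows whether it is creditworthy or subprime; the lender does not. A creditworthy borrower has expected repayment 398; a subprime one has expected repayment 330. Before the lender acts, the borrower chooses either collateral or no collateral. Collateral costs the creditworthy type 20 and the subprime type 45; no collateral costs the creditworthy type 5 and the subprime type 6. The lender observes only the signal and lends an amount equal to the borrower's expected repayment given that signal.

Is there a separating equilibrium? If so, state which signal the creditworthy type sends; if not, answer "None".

Try creditworthy → collateral, subprime → no collateral:
  Under separation the lender infers type exactly: collateral → creditworthy (pays 398), no collateral → subprime (pays 330).
  Creditworthy: collateral gives 398 − 20 = 378; no collateral gives 330 − 5 = 325. No deviation. ✓
  Subprime: no collateral gives 330 − 6 = 324; collateral gives 398 − 45 = 353. Would deviate. ✗
Try creditworthy → no collateral, subprime → collateral:
  Under separation the lender infers type exactly: no collateral → creditworthy (pays 398), collateral → subprime (pays 330).
  Creditworthy: no collateral gives 398 − 5 = 393; collateral gives 330 − 20 = 310. No deviation. ✓
  Subprime: collateral gives 330 − 45 = 285; no collateral gives 398 − 6 = 392. Would deviate. ✗
Neither assignment is incentive-compatible.

None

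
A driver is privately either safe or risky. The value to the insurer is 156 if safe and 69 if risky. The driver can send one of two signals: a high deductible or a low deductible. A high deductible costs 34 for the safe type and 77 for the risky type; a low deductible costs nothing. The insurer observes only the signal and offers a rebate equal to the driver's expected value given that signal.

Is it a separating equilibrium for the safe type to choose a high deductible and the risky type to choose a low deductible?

No

If types separate, high deductible earns payment 156 and low deductible earns 69.
Safe: high deductible gives 156 − 34 = 122; low deductible gives 69 − 0 = 69. No deviation. ✓
Risky: low deductible gives 69 − 0 = 69; high deductible gives 156 − 77 = 79. Would deviate. ✗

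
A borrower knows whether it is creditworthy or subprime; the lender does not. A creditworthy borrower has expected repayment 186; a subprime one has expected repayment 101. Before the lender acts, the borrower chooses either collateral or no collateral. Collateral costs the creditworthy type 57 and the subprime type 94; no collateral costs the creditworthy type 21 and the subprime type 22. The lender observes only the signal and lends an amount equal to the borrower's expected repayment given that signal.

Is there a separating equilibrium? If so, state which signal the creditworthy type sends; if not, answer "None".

None

Try creditworthy → collateral, subprime → no collateral:
  If types separate, collateral earns payment 186 and no collateral earns 101.
  Creditworthy: collateral gives 186 − 57 = 129; no collateral gives 101 − 21 = 80. No deviation. ✓
  Subprime: no collateral gives 101 − 22 = 79; collateral gives 186 − 94 = 92. Would deviate. ✗
Try creditworthy → no collateral, subprime → collateral:
  If types separate, no collateral earns payment 186 and collateral earns 101.
  Creditworthy: no collateral gives 186 − 21 = 165; collateral gives 101 − 57 = 44. No deviation. ✓
  Subprime: collateral gives 101 − 94 = 7; no collateral gives 186 − 22 = 164. Would deviate. ✗
Neither assignment is incentive-compatible.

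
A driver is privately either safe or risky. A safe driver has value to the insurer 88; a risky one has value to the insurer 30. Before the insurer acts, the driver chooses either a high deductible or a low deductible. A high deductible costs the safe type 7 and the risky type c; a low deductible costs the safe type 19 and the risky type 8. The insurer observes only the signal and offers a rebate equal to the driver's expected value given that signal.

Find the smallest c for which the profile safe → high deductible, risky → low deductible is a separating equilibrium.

Under separation: high deductible → safe (pays 88); low deductible → risky (pays 30).
Safe: 88 − 7 = 81 ≥ 30 − 19 = 11. Holds regardless of c. ✓
Risky: 30 − 8 ≥ 88 − c, so c ≥ 88 − 22 = 66.

66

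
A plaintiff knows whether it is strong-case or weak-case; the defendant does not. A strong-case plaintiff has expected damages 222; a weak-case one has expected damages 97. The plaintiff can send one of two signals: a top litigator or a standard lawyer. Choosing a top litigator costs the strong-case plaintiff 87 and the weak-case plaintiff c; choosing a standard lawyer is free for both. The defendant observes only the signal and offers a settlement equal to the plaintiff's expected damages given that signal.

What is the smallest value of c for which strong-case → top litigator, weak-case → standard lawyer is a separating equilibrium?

Under separation: top litigator → strong-case (pays 222); standard lawyer → weak-case (pays 97).
Strong-case: 222 − 87 = 135 ≥ 97 − 0 = 97. Holds regardless of c. ✓
Weak-case: 97 − 0 ≥ 222 − c, so c ≥ 222 − 97 = 125.

125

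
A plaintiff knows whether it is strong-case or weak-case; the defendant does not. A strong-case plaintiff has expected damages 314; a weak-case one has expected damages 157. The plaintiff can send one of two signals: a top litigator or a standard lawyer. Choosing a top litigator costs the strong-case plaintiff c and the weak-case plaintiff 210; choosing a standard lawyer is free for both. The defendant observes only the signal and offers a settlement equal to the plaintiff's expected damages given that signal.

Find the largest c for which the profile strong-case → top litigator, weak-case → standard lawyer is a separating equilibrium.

157

Under separation: top litigator → strong-case (pays 314); standard lawyer → weak-case (pays 157).
Weak-case: 157 − 0 = 157 ≥ 314 − 210 = 104. Holds regardless of c. ✓
Strong-case: 314 − c ≥ 157 − 0, so c ≤ 314 − 157 = 157.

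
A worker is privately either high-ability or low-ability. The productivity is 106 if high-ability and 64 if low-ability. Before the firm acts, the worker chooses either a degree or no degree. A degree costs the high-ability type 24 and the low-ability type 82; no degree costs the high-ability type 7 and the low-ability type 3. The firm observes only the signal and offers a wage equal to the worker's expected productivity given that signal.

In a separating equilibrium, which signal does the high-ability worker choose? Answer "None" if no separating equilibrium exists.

Try high-ability → degree, low-ability → no degree:
  If types separate, degree earns payment 106 and no degree earns 64.
  High-ability: degree gives 106 − 24 = 82; no degree gives 64 − 7 = 57. No deviation. ✓
  Low-ability: no degree gives 64 − 3 = 61; degree gives 106 − 82 = 24. No deviation. ✓
Both hold — the high-ability type sends degree.

degree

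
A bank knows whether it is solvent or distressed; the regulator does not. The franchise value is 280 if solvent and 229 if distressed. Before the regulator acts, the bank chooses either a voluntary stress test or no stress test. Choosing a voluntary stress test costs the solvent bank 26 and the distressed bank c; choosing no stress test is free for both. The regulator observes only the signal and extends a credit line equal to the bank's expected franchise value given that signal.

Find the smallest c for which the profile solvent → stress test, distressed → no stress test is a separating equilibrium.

51

Under separation: stress test → solvent (pays 280); no stress test → distressed (pays 229).
Solvent: 280 − 26 = 254 ≥ 229 − 0 = 229. Holds regardless of c. ✓
Distressed: 229 − 0 ≥ 280 − c, so c ≥ 280 − 229 = 51.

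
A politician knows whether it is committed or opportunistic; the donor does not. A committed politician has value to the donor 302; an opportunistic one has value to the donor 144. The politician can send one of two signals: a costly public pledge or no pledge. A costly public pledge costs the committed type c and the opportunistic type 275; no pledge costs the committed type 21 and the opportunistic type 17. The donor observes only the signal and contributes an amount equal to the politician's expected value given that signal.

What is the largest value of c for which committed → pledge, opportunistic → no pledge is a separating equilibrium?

179

Under separation: pledge → committed (pays 302); no pledge → opportunistic (pays 144).
Opportunistic: 144 − 17 = 127 ≥ 302 − 275 = 27. Holds regardless of c. ✓
Committed: 302 − c ≥ 144 − 21, so c ≤ 302 − 123 = 179.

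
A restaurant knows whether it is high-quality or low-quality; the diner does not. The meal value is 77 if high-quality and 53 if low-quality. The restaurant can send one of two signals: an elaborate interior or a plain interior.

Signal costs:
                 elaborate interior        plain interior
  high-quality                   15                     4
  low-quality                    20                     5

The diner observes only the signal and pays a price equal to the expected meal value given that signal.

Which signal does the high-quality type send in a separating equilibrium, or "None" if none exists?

Try high-quality → elaborate interior, low-quality → plain interior:
  If types separate, elaborate interior earns payment 77 and plain interior earns 53.
  High-quality: elaborate interior gives 77 − 15 = 62; plain interior gives 53 − 4 = 49. No deviation. ✓
  Low-quality: plain interior gives 53 − 5 = 48; elaborate interior gives 77 − 20 = 57. Would deviate. ✗
Try high-quality → plain interior, low-quality → elaborate interior:
  If types separate, plain interior earns payment 77 and elaborate interior earns 53.
  High-quality: plain interior gives 77 − 4 = 73; elaborate interior gives 53 − 15 = 38. No deviation. ✓
  Low-quality: elaborate interior gives 53 − 20 = 33; plain interior gives 77 − 5 = 72. Would deviate. ✗
Neither assignment is incentive-compatible.

None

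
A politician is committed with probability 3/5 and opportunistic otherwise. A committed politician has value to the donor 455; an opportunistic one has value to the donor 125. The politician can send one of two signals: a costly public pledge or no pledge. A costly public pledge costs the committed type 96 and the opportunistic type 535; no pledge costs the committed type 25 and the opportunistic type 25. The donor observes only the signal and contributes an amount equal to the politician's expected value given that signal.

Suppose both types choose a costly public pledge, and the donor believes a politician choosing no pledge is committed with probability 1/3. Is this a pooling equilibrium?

No

On the equilibrium path (pledge) the donor holds the prior 3/5 and pays 3/5·455 + 2/5·125 = 323. Off-path (no pledge) belief 1/3 gives 1/3·455 + 2/3·125 = 235.
Committed: pledge gives 323 − 96 = 227; no pledge gives 235 − 25 = 210. Stays. ✓
Opportunistic: pledge gives 323 − 535 = -212; no pledge gives 235 − 25 = 210. Deviates. ✗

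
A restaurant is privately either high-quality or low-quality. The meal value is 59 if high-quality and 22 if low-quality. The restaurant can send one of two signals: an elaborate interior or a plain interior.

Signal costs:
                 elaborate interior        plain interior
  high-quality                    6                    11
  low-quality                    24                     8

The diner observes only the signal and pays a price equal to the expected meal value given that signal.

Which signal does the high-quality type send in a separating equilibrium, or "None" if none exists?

Try high-quality → elaborate interior, low-quality → plain interior:
  If types separate, elaborate interior earns payment 59 and plain interior earns 22.
  High-quality: elaborate interior gives 59 − 6 = 53; plain interior gives 22 − 11 = 11. No deviation. ✓
  Low-quality: plain interior gives 22 − 8 = 14; elaborate interior gives 59 − 24 = 35. Would deviate. ✗
Try high-quality → plain interior, low-quality → elaborate interior:
  If types separate, plain interior earns payment 59 and elaborate interior earns 22.
  High-quality: plain interior gives 59 − 11 = 48; elaborate interior gives 22 − 6 = 16. No deviation. ✓
  Low-quality: elaborate interior gives 22 − 24 = -2; plain interior gives 59 − 8 = 51. Would deviate. ✗
Neither assignment is incentive-compatible.

None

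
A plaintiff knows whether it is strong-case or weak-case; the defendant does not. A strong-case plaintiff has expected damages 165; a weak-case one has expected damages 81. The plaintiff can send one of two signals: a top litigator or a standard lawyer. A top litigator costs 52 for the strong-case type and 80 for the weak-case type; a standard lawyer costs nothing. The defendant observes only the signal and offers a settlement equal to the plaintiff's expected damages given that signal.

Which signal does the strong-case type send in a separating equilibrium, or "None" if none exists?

None

Try strong-case → top litigator, weak-case → standard lawyer:
  Under separation the defendant infers type exactly: top litigator → strong-case (pays 165), standard lawyer → weak-case (pays 81).
  Strong-case: top litigator gives 165 − 52 = 113; standard lawyer gives 81 − 0 = 81. No deviation. ✓
  Weak-case: standard lawyer gives 81 − 0 = 81; top litigator gives 165 − 80 = 85. Would deviate. ✗
Try strong-case → standard lawyer, weak-case → top litigator:
  Under separation the defendant infers type exactly: standard lawyer → strong-case (pays 165), top litigator → weak-case (pays 81).
  Strong-case: standard lawyer gives 165 − 0 = 165; top litigator gives 81 − 52 = 29. No deviation. ✓
  Weak-case: top litigator gives 81 − 80 = 1; standard lawyer gives 165 − 0 = 165. Would deviate. ✗
Neither assignment is incentive-compatible.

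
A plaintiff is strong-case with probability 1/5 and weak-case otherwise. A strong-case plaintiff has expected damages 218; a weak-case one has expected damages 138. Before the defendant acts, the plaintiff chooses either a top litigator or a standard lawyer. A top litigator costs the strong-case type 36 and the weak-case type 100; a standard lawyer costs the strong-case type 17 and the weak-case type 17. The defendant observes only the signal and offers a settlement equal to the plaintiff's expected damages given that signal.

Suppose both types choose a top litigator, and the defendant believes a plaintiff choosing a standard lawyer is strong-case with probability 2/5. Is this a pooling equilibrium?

No

On the equilibrium path (top litigator) the defendant holds the prior 1/5 and pays 1/5·218 + 4/5·138 = 154. Off-path (standard lawyer) belief 2/5 gives 2/5·218 + 3/5·138 = 170.
Strong-case: top litigator gives 154 − 36 = 118; standard lawyer gives 170 − 17 = 153. Deviates. ✗
Weak-case: top litigator gives 154 − 100 = 54; standard lawyer gives 170 − 17 = 153. Deviates. ✗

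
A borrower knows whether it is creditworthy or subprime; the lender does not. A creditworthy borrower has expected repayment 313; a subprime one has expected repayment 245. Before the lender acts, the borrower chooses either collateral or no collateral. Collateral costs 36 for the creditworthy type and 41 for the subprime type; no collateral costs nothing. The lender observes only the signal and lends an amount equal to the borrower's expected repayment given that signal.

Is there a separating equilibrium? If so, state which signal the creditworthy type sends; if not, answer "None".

None

Try creditworthy → collateral, subprime → no collateral:
  Under separation the lender infers type exactly: collateral → creditworthy (pays 313), no collateral → subprime (pays 245).
  Creditworthy: collateral gives 313 − 36 = 277; no collateral gives 245 − 0 = 245. No deviation. ✓
  Subprime: no collateral gives 245 − 0 = 245; collateral gives 313 − 41 = 272. Would deviate. ✗
Try creditworthy → no collateral, subprime → collateral:
  Under separation the lender infers type exactly: no collateral → creditworthy (pays 313), collateral → subprime (pays 245).
  Creditworthy: no collateral gives 313 − 0 = 313; collateral gives 245 − 36 = 209. No deviation. ✓
  Subprime: collateral gives 245 − 41 = 204; no collateral gives 313 − 0 = 313. Would deviate. ✗
Neither assignment is incentive-compatible.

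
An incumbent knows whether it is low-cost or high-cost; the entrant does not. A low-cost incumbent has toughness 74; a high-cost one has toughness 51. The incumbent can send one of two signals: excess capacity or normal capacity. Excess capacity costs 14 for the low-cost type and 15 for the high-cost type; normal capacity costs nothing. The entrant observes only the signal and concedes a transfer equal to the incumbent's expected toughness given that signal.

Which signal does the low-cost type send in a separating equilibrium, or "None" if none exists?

None

Try low-cost → excess capacity, high-cost → normal capacity:
  Under separation the entrant infers type exactly: excess capacity → low-cost (pays 74), normal capacity → high-cost (pays 51).
  Low-cost: excess capacity gives 74 − 14 = 60; normal capacity gives 51 − 0 = 51. No deviation. ✓
  High-cost: normal capacity gives 51 − 0 = 51; excess capacity gives 74 − 15 = 59. Would deviate. ✗
Try low-cost → normal capacity, high-cost → excess capacity:
  Under separation the entrant infers type exactly: normal capacity → low-cost (pays 74), excess capacity → high-cost (pays 51).
  Low-cost: normal capacity gives 74 − 0 = 74; excess capacity gives 51 − 14 = 37. No deviation. ✓
  High-cost: excess capacity gives 51 − 15 = 36; normal capacity gives 74 − 0 = 74. Would deviate. ✗
Neither assignment is incentive-compatible.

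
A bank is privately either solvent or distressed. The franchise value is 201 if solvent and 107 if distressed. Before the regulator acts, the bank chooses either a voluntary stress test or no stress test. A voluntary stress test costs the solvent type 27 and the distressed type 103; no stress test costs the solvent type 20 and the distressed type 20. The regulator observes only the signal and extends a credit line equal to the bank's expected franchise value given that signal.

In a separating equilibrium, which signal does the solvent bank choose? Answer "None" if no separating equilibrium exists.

None

Try solvent → stress test, distressed → no stress test:
  If types separate, stress test earns payment 201 and no stress test earns 107.
  Solvent: stress test gives 201 − 27 = 174; no stress test gives 107 − 20 = 87. No deviation. ✓
  Distressed: no stress test gives 107 − 20 = 87; stress test gives 201 − 103 = 98. Would deviate. ✗
Try solvent → no stress test, distressed → stress test:
  If types separate, no stress test earns payment 201 and stress test earns 107.
  Solvent: no stress test gives 201 − 20 = 181; stress test gives 107 − 27 = 80. No deviation. ✓
  Distressed: stress test gives 107 − 103 = 4; no stress test gives 201 − 20 = 181. Would deviate. ✗
Neither assignment is incentive-compatible.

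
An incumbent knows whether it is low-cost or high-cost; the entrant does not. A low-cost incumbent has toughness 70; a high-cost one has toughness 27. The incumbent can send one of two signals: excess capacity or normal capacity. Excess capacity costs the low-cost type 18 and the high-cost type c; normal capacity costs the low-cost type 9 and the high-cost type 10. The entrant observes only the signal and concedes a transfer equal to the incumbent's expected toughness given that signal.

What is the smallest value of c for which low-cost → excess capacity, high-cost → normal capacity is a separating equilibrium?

53

Under separation: excess capacity → low-cost (pays 70); normal capacity → high-cost (pays 27).
Low-cost: 70 − 18 = 52 ≥ 27 − 9 = 18. Holds regardless of c. ✓
High-cost: 27 − 10 ≥ 70 − c, so c ≥ 70 − 17 = 53.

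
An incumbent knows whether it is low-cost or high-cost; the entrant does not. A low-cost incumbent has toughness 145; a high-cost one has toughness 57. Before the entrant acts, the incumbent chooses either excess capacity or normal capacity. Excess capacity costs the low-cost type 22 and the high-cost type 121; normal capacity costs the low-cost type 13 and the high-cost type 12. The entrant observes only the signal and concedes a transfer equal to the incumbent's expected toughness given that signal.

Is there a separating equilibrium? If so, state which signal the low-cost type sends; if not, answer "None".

excess capacity

Try low-cost → excess capacity, high-cost → normal capacity:
  If types separate, excess capacity earns payment 145 and normal capacity earns 57.
  Low-cost: excess capacity gives 145 − 22 = 123; normal capacity gives 57 − 13 = 44. No deviation. ✓
  High-cost: normal capacity gives 57 − 12 = 45; excess capacity gives 145 − 121 = 24. No deviation. ✓
Both hold — the low-cost type sends excess capacity.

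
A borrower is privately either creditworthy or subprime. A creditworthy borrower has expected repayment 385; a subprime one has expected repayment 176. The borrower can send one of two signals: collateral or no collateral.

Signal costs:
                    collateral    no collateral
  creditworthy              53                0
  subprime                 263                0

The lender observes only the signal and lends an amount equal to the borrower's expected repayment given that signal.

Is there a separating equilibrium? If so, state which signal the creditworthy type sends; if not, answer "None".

Try creditworthy → collateral, subprime → no collateral:
  If types separate, collateral earns payment 385 and no collateral earns 176.
  Creditworthy: collateral gives 385 − 53 = 332; no collateral gives 176 − 0 = 176. No deviation. ✓
  Subprime: no collateral gives 176 − 0 = 176; collateral gives 385 − 263 = 122. No deviation. ✓
Both hold — the creditworthy type sends collateral.

collateral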